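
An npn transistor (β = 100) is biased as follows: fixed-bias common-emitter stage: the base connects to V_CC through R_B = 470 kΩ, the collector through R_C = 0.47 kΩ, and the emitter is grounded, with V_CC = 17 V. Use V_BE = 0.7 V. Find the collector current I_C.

I_C ≈ 3.5 mA

Base loop: V_CC = I_B·R_B + V_BE, so I_B = (17 − 0.7)/470 kΩ = 0.0347 mA.
In the active region I_C = β·I_B = 100 × 0.0347 = 3.47 mA.
Collector loop: V_CE = V_CC − I_C·R_C = 17 − 3.47×0.47 = 15.4 V.
Since V_CE = 15.4 V > V_CE(sat) ≈ 0.2 V, the transistor is in the active region as assumed.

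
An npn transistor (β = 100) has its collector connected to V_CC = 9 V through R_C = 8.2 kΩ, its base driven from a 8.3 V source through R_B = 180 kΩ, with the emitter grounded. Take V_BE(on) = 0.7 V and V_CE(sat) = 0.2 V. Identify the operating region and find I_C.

saturation; I_C ≈ 1.1 mA

Assume active: I_B = (8.3 − 0.7)/180 = 0.0422 mA, giving I_C = β·I_B = 4.22 mA.
But then V_CE = 9 − 4.22×8.2 = -25.6 V < V_CE(sat) = 0.2 V — impossible in the active region.
So the transistor is saturated. With V_CE = 0.2 V, I_C = (V_CC − 0.2)/R_C = 8.8/8.2 = 1.07 mA.
Check: β·I_B = 4.22 mA > I_C = 1.07 mA, confirming saturation.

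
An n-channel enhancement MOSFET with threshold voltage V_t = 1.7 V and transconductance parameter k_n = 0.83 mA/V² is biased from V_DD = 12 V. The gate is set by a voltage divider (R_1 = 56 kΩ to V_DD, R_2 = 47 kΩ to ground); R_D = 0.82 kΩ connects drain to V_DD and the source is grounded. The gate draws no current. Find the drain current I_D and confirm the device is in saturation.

V_G = V_DD·R_2/(R_1+R_2) = 12×47/103 = 5.48 V. With the source grounded, V_GS = V_G = 5.48 V.
Assume saturation: I_D = (k_n/2)(V_GS − V_t)² = (0.83/2)×(5.48 − 1.7)² = 0.415×3.78² = 5.92 mA.
V_DS = V_DD − I_D·R_D = 12 − 5.92×0.82 = 7.15 V.
Saturation requires V_DS ≥ V_GS − V_t = 3.78 V; 7.15 ≥ 3.78 ✓.

I_D ≈ 5.9 mA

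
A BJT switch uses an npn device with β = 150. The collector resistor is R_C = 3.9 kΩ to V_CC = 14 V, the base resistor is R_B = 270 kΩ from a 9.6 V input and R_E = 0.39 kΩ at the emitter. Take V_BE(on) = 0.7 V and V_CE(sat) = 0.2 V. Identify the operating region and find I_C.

saturation; I_C ≈ 3.2 mA

Assume active: I_B = (9.6 − 0.7)/(270 + 151×0.39) = 0.0271 mA, I_C = β·I_B = 4.06 mA.
Then V_CE = 14 − 4.06×3.9 − 4.09×0.39 = -3.42 V < 0.2 V — the active assumption fails.
Re-solve with V_CE = 0.2 V. KCL at the emitter: V_E/R_E = (V_BB−0.7−V_E)/R_B + (V_CC−0.2−V_E)/R_C, giving V_E = 1.26 V.
I_C = (V_CC − 0.2 − V_E)/R_C = (13.8 − 1.26)/3.9 = 3.21 mA.
Check: I_B = (8.9 − 1.26)/270 = 0.0283 mA, and β·I_B = 4.24 mA > I_C, confirming saturation.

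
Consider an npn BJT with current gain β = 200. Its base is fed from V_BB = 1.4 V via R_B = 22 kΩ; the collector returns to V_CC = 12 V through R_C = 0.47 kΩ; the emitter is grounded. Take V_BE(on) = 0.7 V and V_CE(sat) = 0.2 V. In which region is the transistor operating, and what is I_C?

active; I_C ≈ 6.4 mA

Assume active. Base-emitter loop: I_B = (V_BB − V_BE)/R_B = (1.4 − 0.7)/22 = 0.0318 mA.
I_C = β·I_B = 200×0.0318 = 6.36 mA.
V_CE = V_CC − I_C·R_C = 12 − 6.36×0.47 = 9.01 V > V_CE(sat), so the active-region assumption holds.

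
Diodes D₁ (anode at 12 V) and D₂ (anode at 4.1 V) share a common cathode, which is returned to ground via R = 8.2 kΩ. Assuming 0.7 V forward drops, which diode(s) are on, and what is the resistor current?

Only D₁ conducts; I_R ≈ 1.4 mA

Assume both conduct. Then node N would need to be at both 12−0.7 = 11.3 V and 4.1−0.7 = 3.4 V, which is impossible.
Assume only D₁ conducts: V_N = 12 − 0.7 = 11.3 V, so I_R = 11.3/8.2 = 1.38 mA.
Check D₂: its anode-to-cathode voltage is 4.1 − 11.3 = -7.2 V < 0.7 V, so it is off. The assumption is consistent.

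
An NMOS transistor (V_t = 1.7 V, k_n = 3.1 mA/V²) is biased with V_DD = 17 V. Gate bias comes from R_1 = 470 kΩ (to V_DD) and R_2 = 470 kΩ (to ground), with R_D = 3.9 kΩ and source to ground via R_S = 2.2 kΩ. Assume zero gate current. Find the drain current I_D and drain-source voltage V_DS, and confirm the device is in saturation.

I_D ≈ 2.5 mA, V_DS ≈ 1.7 V

V_G = V_DD·R_2/(R_1+R_2) = 17×470/940 = 8.5 V.
Assume saturation: I_D = (k_n/2)(V_GS − V_t)² with V_GS = V_G − I_D·R_S = 8.5 − 2.2·I_D.
Substituting gives 7.5·I_D² − 47.4·I_D + 71.7 = 0, with roots I_D = 2.51 or 3.8 mA.
The root I_D = 3.8 mA gives V_GS = 0.134 V ≤ V_t, so take I_D = 2.51 mA.
Then V_GS = 2.97 V and V_DS = V_DD − I_D(R_D+R_S) = 17 − 2.51×6.1 = 1.68 V.
Saturation requires V_DS ≥ V_GS − V_t = 1.27 V; 1.68 ≥ 1.27 ✓.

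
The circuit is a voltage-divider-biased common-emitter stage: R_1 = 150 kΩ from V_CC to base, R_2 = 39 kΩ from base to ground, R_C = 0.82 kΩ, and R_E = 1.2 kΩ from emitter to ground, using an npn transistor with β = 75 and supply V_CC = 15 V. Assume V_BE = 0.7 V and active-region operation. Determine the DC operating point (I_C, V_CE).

I_C ≈ 1.5 mA, V_CE ≈ 12 V

Thevenize the base divider: V_Th = V_CC·R_2/(R_1+R_2) = 15×39/189 = 3.1 V, R_Th = R_1‖R_2 = 31 kΩ.
Base-emitter loop: V_Th = I_B·R_Th + V_BE + (β+1)I_B·R_E, so I_B = (3.1 − 0.7) / (31 + 76×1.2) = 0.0196 mA.
I_C = β·I_B = 75×0.0196 = 1.47 mA, and I_E = (β+1)I_B = 1.49 mA.
V_CE = V_CC − I_C·R_C − I_E·R_E = 15 − 1.47×0.82 − 1.49×1.2 = 12 V.
V_CE = 12 V > 0.2 V confirms active-region operation.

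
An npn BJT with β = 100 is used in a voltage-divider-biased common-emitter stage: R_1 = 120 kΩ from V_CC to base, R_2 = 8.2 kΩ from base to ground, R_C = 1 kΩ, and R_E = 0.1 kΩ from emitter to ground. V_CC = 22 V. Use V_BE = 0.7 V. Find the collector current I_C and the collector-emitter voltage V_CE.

I_C ≈ 4 mA, V_CE ≈ 18 V

Thevenize the base divider: V_Th = V_CC·R_2/(R_1+R_2) = 22×8.2/128 = 1.41 V, R_Th = R_1‖R_2 = 7.68 kΩ.
Base-emitter loop: V_Th = I_B·R_Th + V_BE + (β+1)I_B·R_E, so I_B = (1.41 − 0.7) / (7.68 + 101×0.1) = 0.0398 mA.
I_C = β·I_B = 100×0.0398 = 3.98 mA, and I_E = (β+1)I_B = 4.02 mA.
V_CE = V_CC − I_C·R_C − I_E·R_E = 22 − 3.98×1 − 4.02×0.1 = 17.6 V.
V_CE = 17.6 V > 0.2 V confirms active-region operation.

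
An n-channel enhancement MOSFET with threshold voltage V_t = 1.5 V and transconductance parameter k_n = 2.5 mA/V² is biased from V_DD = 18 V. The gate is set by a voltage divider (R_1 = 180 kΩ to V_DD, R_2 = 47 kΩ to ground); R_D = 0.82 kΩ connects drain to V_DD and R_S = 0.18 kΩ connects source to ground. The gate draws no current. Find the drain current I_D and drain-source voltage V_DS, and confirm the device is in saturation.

V_G = V_DD·R_2/(R_1+R_2) = 18×47/227 = 3.73 V.
Assume saturation: I_D = (k_n/2)(V_GS − V_t)² with V_GS = V_G − I_D·R_S = 3.73 − 0.18·I_D.
Substituting gives 0.0405·I_D² − 2·I_D + 6.2 = 0, with roots I_D = 3.32 or 46.1 mA.
The root I_D = 46.1 mA gives V_GS = -4.57 V ≤ V_t, so take I_D = 3.32 mA.
Then V_GS = 3.13 V and V_DS = V_DD − I_D(R_D+R_S) = 18 − 3.32×1 = 14.7 V.
Saturation requires V_DS ≥ V_GS − V_t = 1.63 V; 14.7 ≥ 1.63 ✓.

I_D ≈ 3.3 mA, V_DS ≈ 15 V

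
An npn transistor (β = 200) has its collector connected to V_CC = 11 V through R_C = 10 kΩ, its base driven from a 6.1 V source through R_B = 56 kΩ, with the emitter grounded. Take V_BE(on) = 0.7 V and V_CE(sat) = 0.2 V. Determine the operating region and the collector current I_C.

Assume active: I_B = (6.1 − 0.7)/56 = 0.0964 mA, giving I_C = β·I_B = 19.3 mA.
But then V_CE = 11 − 19.3×10 = -182 V < V_CE(sat) = 0.2 V — impossible in the active region.
So the transistor is saturated. With V_CE = 0.2 V, I_C = (V_CC − 0.2)/R_C = 10.8/10 = 1.08 mA.
Check: β·I_B = 19.3 mA > I_C = 1.08 mA, confirming saturation.

saturation; I_C ≈ 1.1 mA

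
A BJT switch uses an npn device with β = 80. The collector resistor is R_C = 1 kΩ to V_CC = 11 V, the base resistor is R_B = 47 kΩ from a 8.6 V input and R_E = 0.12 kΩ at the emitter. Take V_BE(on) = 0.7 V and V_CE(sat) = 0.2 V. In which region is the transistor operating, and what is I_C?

saturation; I_C ≈ 9.6 mA

Assume active: I_B = (8.6 − 0.7)/(47 + 81×0.12) = 0.139 mA, I_C = β·I_B = 11.1 mA.
Then V_CE = 11 − 11.1×1 − 11.3×0.12 = -1.5 V < 0.2 V — the active assumption fails.
Re-solve with V_CE = 0.2 V. KCL at the emitter: V_E/R_E = (V_BB−0.7−V_E)/R_B + (V_CC−0.2−V_E)/R_C, giving V_E = 1.17 V.
I_C = (V_CC − 0.2 − V_E)/R_C = (10.8 − 1.17)/1 = 9.63 mA.
Check: I_B = (7.9 − 1.17)/47 = 0.143 mA, and β·I_B = 11.5 mA > I_C, confirming saturation.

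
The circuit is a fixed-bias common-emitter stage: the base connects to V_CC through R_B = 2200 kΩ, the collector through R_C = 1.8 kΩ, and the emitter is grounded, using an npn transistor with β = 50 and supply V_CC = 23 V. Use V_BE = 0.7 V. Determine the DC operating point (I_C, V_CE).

I_C ≈ 0.51 mA, V_CE ≈ 22 V

Base loop: V_CC = I_B·R_B + V_BE, so I_B = (23 − 0.7)/2200 kΩ = 0.0101 mA.
In the active region I_C = β·I_B = 50 × 0.0101 = 0.507 mA.
Collector loop: V_CE = V_CC − I_C·R_C = 23 − 0.507×1.8 = 22.1 V.
Since V_CE = 22.1 V > V_CE(sat) ≈ 0.2 V, the transistor is in the active region as assumed.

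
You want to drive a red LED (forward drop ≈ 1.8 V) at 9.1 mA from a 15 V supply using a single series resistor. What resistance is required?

R ≈ 1.5 kΩ

The resistor drops V_S − V_D = 15 − 1.8 = 13.2 V at 9.1 mA.
R = 13.2 V / 9.1 mA = 1.45 kΩ.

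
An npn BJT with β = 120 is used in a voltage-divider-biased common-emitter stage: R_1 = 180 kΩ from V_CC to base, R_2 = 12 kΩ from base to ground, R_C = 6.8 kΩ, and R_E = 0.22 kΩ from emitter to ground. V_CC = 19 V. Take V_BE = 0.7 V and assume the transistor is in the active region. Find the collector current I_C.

I_C ≈ 1.5 mA

Thevenize the base divider: V_Th = V_CC·R_2/(R_1+R_2) = 19×12/192 = 1.19 V, R_Th = R_1‖R_2 = 11.2 kΩ.
Base-emitter loop: V_Th = I_B·R_Th + V_BE + (β+1)I_B·R_E, so I_B = (1.19 − 0.7) / (11.2 + 121×0.22) = 0.0129 mA.
I_C = β·I_B = 120×0.0129 = 1.54 mA, and I_E = (β+1)I_B = 1.56 mA.
V_CE = V_CC − I_C·R_C − I_E·R_E = 19 − 1.54×6.8 − 1.56×0.22 = 8.15 V.
V_CE = 8.15 V > 0.2 V confirms active-region operation.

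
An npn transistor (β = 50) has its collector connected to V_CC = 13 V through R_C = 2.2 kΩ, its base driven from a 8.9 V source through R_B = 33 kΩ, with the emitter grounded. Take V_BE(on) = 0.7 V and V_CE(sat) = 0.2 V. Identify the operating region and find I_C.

saturation; I_C ≈ 5.8 mA

Assume active: I_B = (8.9 − 0.7)/33 = 0.248 mA, giving I_C = β·I_B = 12.4 mA.
But then V_CE = 13 − 12.4×2.2 = -14.3 V < V_CE(sat) = 0.2 V — impossible in the active region.
So the transistor is saturated. With V_CE = 0.2 V, I_C = (V_CC − 0.2)/R_C = 12.8/2.2 = 5.82 mA.
Check: β·I_B = 12.4 mA > I_C = 5.82 mA, confirming saturation.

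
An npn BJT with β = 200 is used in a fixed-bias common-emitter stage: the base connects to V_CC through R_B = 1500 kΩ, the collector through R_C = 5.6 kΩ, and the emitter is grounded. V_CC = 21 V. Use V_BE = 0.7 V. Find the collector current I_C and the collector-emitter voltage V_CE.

Base loop: V_CC = I_B·R_B + V_BE, so I_B = (21 − 0.7)/1500 kΩ = 0.0135 mA.
In the active region I_C = β·I_B = 200 × 0.0135 = 2.71 mA.
Collector loop: V_CE = V_CC − I_C·R_C = 21 − 2.71×5.6 = 5.84 V.
Since V_CE = 5.84 V > V_CE(sat) ≈ 0.2 V, the transistor is in the active region as assumed.

I_C ≈ 2.7 mA, V_CE ≈ 5.8 V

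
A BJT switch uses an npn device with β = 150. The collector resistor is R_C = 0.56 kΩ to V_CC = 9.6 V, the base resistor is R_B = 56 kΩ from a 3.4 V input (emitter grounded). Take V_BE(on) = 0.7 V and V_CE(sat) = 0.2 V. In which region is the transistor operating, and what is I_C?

active; I_C ≈ 7.2 mA

Assume active. Base-emitter loop: I_B = (V_BB − V_BE)/R_B = (3.4 − 0.7)/56 = 0.0482 mA.
I_C = β·I_B = 150×0.0482 = 7.23 mA.
V_CE = V_CC − I_C·R_C = 9.6 − 7.23×0.56 = 5.55 V > V_CE(sat), so the active-region assumption holds.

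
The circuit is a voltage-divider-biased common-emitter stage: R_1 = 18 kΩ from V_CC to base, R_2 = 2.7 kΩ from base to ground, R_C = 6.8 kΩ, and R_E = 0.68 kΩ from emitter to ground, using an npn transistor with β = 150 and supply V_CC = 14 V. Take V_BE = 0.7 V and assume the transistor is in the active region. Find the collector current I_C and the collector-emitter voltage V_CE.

I_C ≈ 1.6 mA, V_CE ≈ 2 V

Thevenize the base divider: V_Th = V_CC·R_2/(R_1+R_2) = 14×2.7/20.7 = 1.83 V, R_Th = R_1‖R_2 = 2.35 kΩ.
Base-emitter loop: V_Th = I_B·R_Th + V_BE + (β+1)I_B·R_E, so I_B = (1.83 − 0.7) / (2.35 + 151×0.68) = 0.0107 mA.
I_C = β·I_B = 150×0.0107 = 1.61 mA, and I_E = (β+1)I_B = 1.62 mA.
V_CE = V_CC − I_C·R_C − I_E·R_E = 14 − 1.61×6.8 − 1.62×0.68 = 1.96 V.
V_CE = 1.96 V > 0.2 V confirms active-region operation.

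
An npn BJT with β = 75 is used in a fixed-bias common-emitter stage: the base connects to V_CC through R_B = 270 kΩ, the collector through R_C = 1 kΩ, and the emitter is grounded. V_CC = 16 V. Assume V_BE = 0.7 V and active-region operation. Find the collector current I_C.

I_C ≈ 4.2 mA

Base loop: V_CC = I_B·R_B + V_BE, so I_B = (16 − 0.7)/270 kΩ = 0.0567 mA.
In the active region I_C = β·I_B = 75 × 0.0567 = 4.25 mA.
Collector loop: V_CE = V_CC − I_C·R_C = 16 − 4.25×1 = 11.8 V.
Since V_CE = 11.8 V > V_CE(sat) ≈ 0.2 V, the transistor is in the active region as assumed.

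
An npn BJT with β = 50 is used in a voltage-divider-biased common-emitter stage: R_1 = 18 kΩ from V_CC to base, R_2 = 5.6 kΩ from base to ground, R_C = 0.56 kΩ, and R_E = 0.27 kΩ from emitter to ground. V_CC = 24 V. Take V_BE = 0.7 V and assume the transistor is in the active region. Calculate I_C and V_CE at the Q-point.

Thevenize the base divider: V_Th = V_CC·R_2/(R_1+R_2) = 24×5.6/23.6 = 5.69 V, R_Th = R_1‖R_2 = 4.27 kΩ.
Base-emitter loop: V_Th = I_B·R_Th + V_BE + (β+1)I_B·R_E, so I_B = (5.69 − 0.7) / (4.27 + 51×0.27) = 0.277 mA.
I_C = β·I_B = 50×0.277 = 13.8 mA, and I_E = (β+1)I_B = 14.1 mA.
V_CE = V_CC − I_C·R_C − I_E·R_E = 24 − 13.8×0.56 − 14.1×0.27 = 12.4 V.
V_CE = 12.4 V > 0.2 V confirms active-region operation.

I_C ≈ 14 mA, V_CE ≈ 12 V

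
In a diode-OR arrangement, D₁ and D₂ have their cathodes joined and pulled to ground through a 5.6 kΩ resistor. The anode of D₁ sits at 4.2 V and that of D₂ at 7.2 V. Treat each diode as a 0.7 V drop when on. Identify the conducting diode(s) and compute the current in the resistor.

Only D₂ conducts; I_R ≈ 1.2 mA

Assume both conduct. Then node N would need to be at both 4.2−0.7 = 3.5 V and 7.2−0.7 = 6.5 V, which is impossible.
Assume only D₂ conducts: V_N = 7.2 − 0.7 = 6.5 V, so I_R = 6.5/5.6 = 1.16 mA.
Check D₁: its anode-to-cathode voltage is 4.2 − 6.5 = -2.3 V < 0.7 V, so it is off. The assumption is consistent.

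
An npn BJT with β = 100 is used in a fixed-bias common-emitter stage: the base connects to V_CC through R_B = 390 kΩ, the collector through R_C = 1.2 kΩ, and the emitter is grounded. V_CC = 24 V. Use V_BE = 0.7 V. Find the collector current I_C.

Base loop: V_CC = I_B·R_B + V_BE, so I_B = (24 − 0.7)/390 kΩ = 0.0597 mA.
In the active region I_C = β·I_B = 100 × 0.0597 = 5.97 mA.
Collector loop: V_CE = V_CC − I_C·R_C = 24 − 5.97×1.2 = 16.8 V.
Since V_CE = 16.8 V > V_CE(sat) ≈ 0.2 V, the transistor is in the active region as assumed.

I_C ≈ 6 mA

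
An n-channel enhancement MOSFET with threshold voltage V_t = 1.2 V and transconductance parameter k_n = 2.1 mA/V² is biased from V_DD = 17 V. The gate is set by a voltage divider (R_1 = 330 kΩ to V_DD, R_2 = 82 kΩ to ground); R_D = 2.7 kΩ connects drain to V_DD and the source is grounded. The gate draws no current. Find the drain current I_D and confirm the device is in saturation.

V_G = V_DD·R_2/(R_1+R_2) = 17×82/412 = 3.38 V. With the source grounded, V_GS = V_G = 3.38 V.
Assume saturation: I_D = (k_n/2)(V_GS − V_t)² = (2.1/2)×(3.38 − 1.2)² = 1.05×2.18² = 5.01 mA.
V_DS = V_DD − I_D·R_D = 17 − 5.01×2.7 = 3.48 V.
Saturation requires V_DS ≥ V_GS − V_t = 2.18 V; 3.48 ≥ 2.18 ✓.

I_D ≈ 5 mA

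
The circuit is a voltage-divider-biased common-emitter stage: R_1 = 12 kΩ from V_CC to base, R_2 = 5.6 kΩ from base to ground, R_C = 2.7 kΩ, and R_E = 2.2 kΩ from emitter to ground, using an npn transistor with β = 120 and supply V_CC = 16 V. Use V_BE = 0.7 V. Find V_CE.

V_CE ≈ 6.4 V

Thevenize the base divider: V_Th = V_CC·R_2/(R_1+R_2) = 16×5.6/17.6 = 5.09 V, R_Th = R_1‖R_2 = 3.82 kΩ.
Base-emitter loop: V_Th = I_B·R_Th + V_BE + (β+1)I_B·R_E, so I_B = (5.09 − 0.7) / (3.82 + 121×2.2) = 0.0163 mA.
I_C = β·I_B = 120×0.0163 = 1.95 mA, and I_E = (β+1)I_B = 1.97 mA.
V_CE = V_CC − I_C·R_C − I_E·R_E = 16 − 1.95×2.7 − 1.97×2.2 = 6.4 V.
V_CE = 6.4 V > 0.2 V confirms active-region operation.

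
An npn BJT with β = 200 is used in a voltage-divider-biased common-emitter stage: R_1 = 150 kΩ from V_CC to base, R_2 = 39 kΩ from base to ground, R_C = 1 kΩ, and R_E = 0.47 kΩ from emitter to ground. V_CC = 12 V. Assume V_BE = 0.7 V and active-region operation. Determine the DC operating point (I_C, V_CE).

I_C ≈ 2.8 mA, V_CE ≈ 7.8 V

Thevenize the base divider: V_Th = V_CC·R_2/(R_1+R_2) = 12×39/189 = 2.48 V, R_Th = R_1‖R_2 = 31 kΩ.
Base-emitter loop: V_Th = I_B·R_Th + V_BE + (β+1)I_B·R_E, so I_B = (2.48 − 0.7) / (31 + 201×0.47) = 0.0142 mA.
I_C = β·I_B = 200×0.0142 = 2.83 mA, and I_E = (β+1)I_B = 2.85 mA.
V_CE = V_CC − I_C·R_C − I_E·R_E = 12 − 2.83×1 − 2.85×0.47 = 7.83 V.
V_CE = 7.83 V > 0.2 V confirms active-region operation.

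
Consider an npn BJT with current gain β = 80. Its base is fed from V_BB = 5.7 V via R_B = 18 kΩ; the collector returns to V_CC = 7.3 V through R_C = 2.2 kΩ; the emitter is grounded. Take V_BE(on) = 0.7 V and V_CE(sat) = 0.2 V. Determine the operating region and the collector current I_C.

Assume active: I_B = (5.7 − 0.7)/18 = 0.278 mA, giving I_C = β·I_B = 22.2 mA.
But then V_CE = 7.3 − 22.2×2.2 = -41.6 V < V_CE(sat) = 0.2 V — impossible in the active region.
So the transistor is saturated. With V_CE = 0.2 V, I_C = (V_CC − 0.2)/R_C = 7.1/2.2 = 3.23 mA.
Check: β·I_B = 22.2 mA > I_C = 3.23 mA, confirming saturation.

saturation; I_C ≈ 3.2 mA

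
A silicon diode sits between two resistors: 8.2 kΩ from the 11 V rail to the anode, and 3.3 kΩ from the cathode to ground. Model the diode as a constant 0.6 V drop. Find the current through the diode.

I ≈ 0.9 mA

The two resistors are in series with the diode, so KVL gives 11 = I·8.2 + 0.6 + I·3.3.
I = (11 − 0.6) / (8.2 + 3.3) kΩ = 10.4 / 11.5 = 0.904 mA.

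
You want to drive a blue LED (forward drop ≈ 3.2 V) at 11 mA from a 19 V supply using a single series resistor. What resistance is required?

The resistor drops V_S − V_D = 19 − 3.2 = 15.8 V at 11 mA.
R = 15.8 V / 11 mA = 1.44 kΩ.

R ≈ 1.4 kΩ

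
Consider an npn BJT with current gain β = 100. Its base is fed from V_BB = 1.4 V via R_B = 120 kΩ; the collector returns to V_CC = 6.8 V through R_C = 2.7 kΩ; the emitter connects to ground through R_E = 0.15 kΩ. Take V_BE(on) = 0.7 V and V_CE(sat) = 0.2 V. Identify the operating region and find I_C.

active; I_C ≈ 0.52 mA

Assume active. Base-emitter loop: I_B = (V_BB − V_BE)/(R_B + (β+1)R_E) = (1.4 − 0.7)/(120 + 101×0.15) = 0.00518 mA.
I_C = β·I_B = 100×0.00518 = 0.518 mA.
V_CE = V_CC − I_C·R_C − I_E·R_E = 6.8 − 0.518×2.7 − 0.523×0.15 = 5.32 V > V_CE(sat), so the active-region assumption holds.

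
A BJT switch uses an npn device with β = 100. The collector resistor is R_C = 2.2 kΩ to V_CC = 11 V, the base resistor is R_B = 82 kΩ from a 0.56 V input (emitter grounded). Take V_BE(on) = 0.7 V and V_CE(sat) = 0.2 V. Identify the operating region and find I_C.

cutoff; I_C ≈ 0

V_BB = 0.56 V ≤ V_BE(on) = 0.7 V, so the base-emitter junction is not forward biased.
The transistor is in cutoff: I_B = I_C = 0.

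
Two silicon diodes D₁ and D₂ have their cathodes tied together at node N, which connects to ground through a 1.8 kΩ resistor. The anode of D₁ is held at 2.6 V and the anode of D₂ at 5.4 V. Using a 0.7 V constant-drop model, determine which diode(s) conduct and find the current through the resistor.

Assume both conduct. Then node N would need to be at both 2.6−0.7 = 1.9 V and 5.4−0.7 = 4.7 V, which is impossible.
Assume only D₂ conducts: V_N = 5.4 − 0.7 = 4.7 V, so I_R = 4.7/1.8 = 2.61 mA.
Check D₁: its anode-to-cathode voltage is 2.6 − 4.7 = -2.1 V < 0.7 V, so it is off. The assumption is consistent.

Only D₂ conducts; I_R ≈ 2.6 mA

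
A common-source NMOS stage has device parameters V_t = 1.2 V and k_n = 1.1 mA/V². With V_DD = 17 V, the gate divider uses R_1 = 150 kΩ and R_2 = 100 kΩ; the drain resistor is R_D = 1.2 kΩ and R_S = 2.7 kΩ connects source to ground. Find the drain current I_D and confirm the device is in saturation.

V_G = V_DD·R_2/(R_1+R_2) = 17×100/250 = 6.8 V.
Assume saturation: I_D = (k_n/2)(V_GS − V_t)² with V_GS = V_G − I_D·R_S = 6.8 − 2.7·I_D.
Substituting gives 4.01·I_D² − 17.6·I_D + 17.2 = 0, with roots I_D = 1.47 or 2.93 mA.
The root I_D = 2.93 mA gives V_GS = -1.11 V ≤ V_t, so take I_D = 1.47 mA.
Then V_GS = 2.83 V and V_DS = V_DD − I_D(R_D+R_S) = 17 − 1.47×3.9 = 11.3 V.
Saturation requires V_DS ≥ V_GS − V_t = 1.63 V; 11.3 ≥ 1.63 ✓.

I_D ≈ 1.5 mA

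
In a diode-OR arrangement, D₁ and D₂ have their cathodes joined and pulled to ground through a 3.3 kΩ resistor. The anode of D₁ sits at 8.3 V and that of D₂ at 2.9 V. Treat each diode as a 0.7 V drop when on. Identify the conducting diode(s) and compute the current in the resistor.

Only D₁ conducts; I_R ≈ 2.3 mA

Assume both conduct. Then node N would need to be at both 8.3−0.7 = 7.6 V and 2.9−0.7 = 2.2 V, which is impossible.
Assume only D₁ conducts: V_N = 8.3 − 0.7 = 7.6 V, so I_R = 7.6/3.3 = 2.3 mA.
Check D₂: its anode-to-cathode voltage is 2.9 − 7.6 = -4.7 V < 0.7 V, so it is off. The assumption is consistent.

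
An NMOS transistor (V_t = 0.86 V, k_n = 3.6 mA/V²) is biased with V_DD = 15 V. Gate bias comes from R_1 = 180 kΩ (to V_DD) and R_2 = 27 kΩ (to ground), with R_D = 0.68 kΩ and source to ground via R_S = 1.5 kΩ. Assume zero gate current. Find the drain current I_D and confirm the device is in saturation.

V_G = V_DD·R_2/(R_1+R_2) = 15×27/207 = 1.96 V.
Assume saturation: I_D = (k_n/2)(V_GS − V_t)² with V_GS = V_G − I_D·R_S = 1.96 − 1.5·I_D.
Substituting gives 4.05·I_D² − 6.92·I_D + 2.16 = 0, with roots I_D = 0.412 or 1.3 mA.
The root I_D = 1.3 mA gives V_GS = 0.0112 V ≤ V_t, so take I_D = 0.412 mA.
Then V_GS = 1.34 V and V_DS = V_DD − I_D(R_D+R_S) = 15 − 0.412×2.18 = 14.1 V.
Saturation requires V_DS ≥ V_GS − V_t = 0.478 V; 14.1 ≥ 0.478 ✓.

I_D ≈ 0.41 mA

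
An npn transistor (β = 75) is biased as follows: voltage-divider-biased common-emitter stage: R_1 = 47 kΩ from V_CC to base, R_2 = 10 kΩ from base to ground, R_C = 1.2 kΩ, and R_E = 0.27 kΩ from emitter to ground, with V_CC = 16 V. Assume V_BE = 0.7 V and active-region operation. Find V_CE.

Thevenize the base divider: V_Th = V_CC·R_2/(R_1+R_2) = 16×10/57 = 2.81 V, R_Th = R_1‖R_2 = 8.25 kΩ.
Base-emitter loop: V_Th = I_B·R_Th + V_BE + (β+1)I_B·R_E, so I_B = (2.81 − 0.7) / (8.25 + 76×0.27) = 0.0732 mA.
I_C = β·I_B = 75×0.0732 = 5.49 mA, and I_E = (β+1)I_B = 5.57 mA.
V_CE = V_CC − I_C·R_C − I_E·R_E = 16 − 5.49×1.2 − 5.57×0.27 = 7.9 V.
V_CE = 7.9 V > 0.2 V confirms active-region operation.

V_CE ≈ 7.9 V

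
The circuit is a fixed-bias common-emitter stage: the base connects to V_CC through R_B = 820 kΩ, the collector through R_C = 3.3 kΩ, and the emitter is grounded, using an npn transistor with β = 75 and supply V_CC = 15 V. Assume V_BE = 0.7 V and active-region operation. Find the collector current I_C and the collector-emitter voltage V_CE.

I_C ≈ 1.3 mA, V_CE ≈ 11 V

Base loop: V_CC = I_B·R_B + V_BE, so I_B = (15 − 0.7)/820 kΩ = 0.0174 mA.
In the active region I_C = β·I_B = 75 × 0.0174 = 1.31 mA.
Collector loop: V_CE = V_CC − I_C·R_C = 15 − 1.31×3.3 = 10.7 V.
Since V_CE = 10.7 V > V_CE(sat) ≈ 0.2 V, the transistor is in the active region as assumed.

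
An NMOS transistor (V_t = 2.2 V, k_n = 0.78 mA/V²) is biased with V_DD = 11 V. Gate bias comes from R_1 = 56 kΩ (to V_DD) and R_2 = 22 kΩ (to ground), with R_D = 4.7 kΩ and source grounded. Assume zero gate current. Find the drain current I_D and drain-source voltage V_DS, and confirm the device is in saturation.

V_G = V_DD·R_2/(R_1+R_2) = 11×22/78 = 3.1 V. With the source grounded, V_GS = V_G = 3.1 V.
Assume saturation: I_D = (k_n/2)(V_GS − V_t)² = (0.78/2)×(3.1 − 2.2)² = 0.39×0.903² = 0.318 mA.
V_DS = V_DD − I_D·R_D = 11 − 0.318×4.7 = 9.51 V.
Saturation requires V_DS ≥ V_GS − V_t = 0.903 V; 9.51 ≥ 0.903 ✓.

I_D ≈ 0.32 mA, V_DS ≈ 9.5 V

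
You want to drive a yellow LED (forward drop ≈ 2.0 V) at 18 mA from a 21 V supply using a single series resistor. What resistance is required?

R ≈ 1.1 kΩ

The resistor drops V_S − V_D = 21 − 2.0 = 19 V at 18 mA.
R = 19 V / 18 mA = 1.06 kΩ.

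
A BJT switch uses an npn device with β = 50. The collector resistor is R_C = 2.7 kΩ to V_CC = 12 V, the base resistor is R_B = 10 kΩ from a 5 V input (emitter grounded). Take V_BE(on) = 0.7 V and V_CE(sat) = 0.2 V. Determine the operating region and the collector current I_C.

saturation; I_C ≈ 4.4 mA

Assume active: I_B = (5 − 0.7)/10 = 0.43 mA, giving I_C = β·I_B = 21.5 mA.
But then V_CE = 12 − 21.5×2.7 = -46.1 V < V_CE(sat) = 0.2 V — impossible in the active region.
So the transistor is saturated. With V_CE = 0.2 V, I_C = (V_CC − 0.2)/R_C = 11.8/2.7 = 4.37 mA.
Check: β·I_B = 21.5 mA > I_C = 4.37 mA, confirming saturation.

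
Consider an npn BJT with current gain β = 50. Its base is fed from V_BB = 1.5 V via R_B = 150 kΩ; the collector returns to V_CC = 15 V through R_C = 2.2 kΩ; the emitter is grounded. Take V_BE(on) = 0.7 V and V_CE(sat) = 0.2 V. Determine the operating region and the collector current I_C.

Assume active. Base-emitter loop: I_B = (V_BB − V_BE)/R_B = (1.5 − 0.7)/150 = 0.00533 mA.
I_C = β·I_B = 50×0.00533 = 0.267 mA.
V_CE = V_CC − I_C·R_C = 15 − 0.267×2.2 = 14.4 V > V_CE(sat), so the active-region assumption holds.

active; I_C ≈ 0.27 mA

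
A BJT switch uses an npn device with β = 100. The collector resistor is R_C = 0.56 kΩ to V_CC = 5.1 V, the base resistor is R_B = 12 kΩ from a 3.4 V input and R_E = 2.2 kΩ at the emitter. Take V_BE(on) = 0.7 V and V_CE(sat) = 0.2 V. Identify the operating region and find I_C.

Assume active. Base-emitter loop: I_B = (V_BB − V_BE)/(R_B + (β+1)R_E) = (3.4 − 0.7)/(12 + 101×2.2) = 0.0115 mA.
I_C = β·I_B = 100×0.0115 = 1.15 mA.
V_CE = V_CC − I_C·R_C − I_E·R_E = 5.1 − 1.15×0.56 − 1.16×2.2 = 1.89 V > V_CE(sat), so the active-region assumption holds.

active; I_C ≈ 1.2 mA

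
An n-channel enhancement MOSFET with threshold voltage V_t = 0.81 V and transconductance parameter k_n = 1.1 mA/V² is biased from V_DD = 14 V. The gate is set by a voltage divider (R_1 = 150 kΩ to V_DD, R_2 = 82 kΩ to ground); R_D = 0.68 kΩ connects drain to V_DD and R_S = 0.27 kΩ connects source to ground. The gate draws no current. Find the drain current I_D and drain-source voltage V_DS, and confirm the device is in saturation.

V_G = V_DD·R_2/(R_1+R_2) = 14×82/232 = 4.95 V.
Assume saturation: I_D = (k_n/2)(V_GS − V_t)² with V_GS = V_G − I_D·R_S = 4.95 − 0.27·I_D.
Substituting gives 0.0401·I_D² − 2.23·I_D + 9.42 = 0, with roots I_D = 4.61 or 51 mA.
The root I_D = 51 mA gives V_GS = -8.82 V ≤ V_t, so take I_D = 4.61 mA.
Then V_GS = 3.7 V and V_DS = V_DD − I_D(R_D+R_S) = 14 − 4.61×0.95 = 9.62 V.
Saturation requires V_DS ≥ V_GS − V_t = 2.89 V; 9.62 ≥ 2.89 ✓.

I_D ≈ 4.6 mA, V_DS ≈ 9.6 V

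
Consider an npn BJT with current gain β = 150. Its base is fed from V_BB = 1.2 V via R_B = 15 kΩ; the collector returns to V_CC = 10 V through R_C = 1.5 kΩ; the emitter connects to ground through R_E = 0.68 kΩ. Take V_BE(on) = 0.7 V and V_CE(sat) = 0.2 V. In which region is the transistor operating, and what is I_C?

active; I_C ≈ 0.64 mA

Assume active. Base-emitter loop: I_B = (V_BB − V_BE)/(R_B + (β+1)R_E) = (1.2 − 0.7)/(15 + 151×0.68) = 0.00425 mA.
I_C = β·I_B = 150×0.00425 = 0.637 mA.
V_CE = V_CC − I_C·R_C − I_E·R_E = 10 − 0.637×1.5 − 0.642×0.68 = 8.61 V > V_CE(sat), so the active-region assumption holds.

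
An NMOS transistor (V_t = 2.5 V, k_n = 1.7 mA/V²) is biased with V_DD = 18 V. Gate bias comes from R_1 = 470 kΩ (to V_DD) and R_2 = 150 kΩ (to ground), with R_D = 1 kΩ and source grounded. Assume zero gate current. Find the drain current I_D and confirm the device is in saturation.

V_G = V_DD·R_2/(R_1+R_2) = 18×150/620 = 4.35 V. With the source grounded, V_GS = V_G = 4.35 V.
Assume saturation: I_D = (k_n/2)(V_GS − V_t)² = (1.7/2)×(4.35 − 2.5)² = 0.85×1.85² = 2.92 mA.
V_DS = V_DD − I_D·R_D = 18 − 2.92×1 = 15.1 V.
Saturation requires V_DS ≥ V_GS − V_t = 1.85 V; 15.1 ≥ 1.85 ✓.

I_D ≈ 2.9 mA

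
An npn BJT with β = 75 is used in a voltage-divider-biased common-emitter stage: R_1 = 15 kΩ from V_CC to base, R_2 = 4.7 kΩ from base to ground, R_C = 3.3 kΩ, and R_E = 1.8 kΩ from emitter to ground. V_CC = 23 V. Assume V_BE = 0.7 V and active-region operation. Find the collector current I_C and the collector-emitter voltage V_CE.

I_C ≈ 2.6 mA, V_CE ≈ 9.9 V

Thevenize the base divider: V_Th = V_CC·R_2/(R_1+R_2) = 23×4.7/19.7 = 5.49 V, R_Th = R_1‖R_2 = 3.58 kΩ.
Base-emitter loop: V_Th = I_B·R_Th + V_BE + (β+1)I_B·R_E, so I_B = (5.49 − 0.7) / (3.58 + 76×1.8) = 0.0341 mA.
I_C = β·I_B = 75×0.0341 = 2.56 mA, and I_E = (β+1)I_B = 2.59 mA.
V_CE = V_CC − I_C·R_C − I_E·R_E = 23 − 2.56×3.3 − 2.59×1.8 = 9.89 V.
V_CE = 9.89 V > 0.2 V confirms active-region operation.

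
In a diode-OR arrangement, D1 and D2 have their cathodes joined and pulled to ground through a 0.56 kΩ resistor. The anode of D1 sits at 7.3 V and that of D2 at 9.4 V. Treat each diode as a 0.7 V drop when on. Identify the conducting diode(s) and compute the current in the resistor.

Assume both conduct. Then node N would need to be at both 7.3−0.7 = 6.6 V and 9.4−0.7 = 8.7 V, which is impossible.
Assume only D2 conducts: V_N = 9.4 − 0.7 = 8.7 V, so I_R = 8.7/0.56 = 15.5 mA.
Check D1: its anode-to-cathode voltage is 7.3 − 8.7 = -1.4 V < 0.7 V, so it is off. The assumption is consistent.

Only D2 conducts; I_R ≈ 16 mA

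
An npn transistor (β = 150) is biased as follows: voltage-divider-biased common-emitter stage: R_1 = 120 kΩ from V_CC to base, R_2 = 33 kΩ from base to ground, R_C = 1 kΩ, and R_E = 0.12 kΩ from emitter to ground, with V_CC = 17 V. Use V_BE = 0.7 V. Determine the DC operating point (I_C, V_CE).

Thevenize the base divider: V_Th = V_CC·R_2/(R_1+R_2) = 17×33/153 = 3.67 V, R_Th = R_1‖R_2 = 25.9 kΩ.
Base-emitter loop: V_Th = I_B·R_Th + V_BE + (β+1)I_B·R_E, so I_B = (3.67 − 0.7) / (25.9 + 151×0.12) = 0.0674 mA.
I_C = β·I_B = 150×0.0674 = 10.1 mA, and I_E = (β+1)I_B = 10.2 mA.
V_CE = V_CC − I_C·R_C − I_E·R_E = 17 − 10.1×1 − 10.2×0.12 = 5.67 V.
V_CE = 5.67 V > 0.2 V confirms active-region operation.

I_C ≈ 10 mA, V_CE ≈ 5.7 V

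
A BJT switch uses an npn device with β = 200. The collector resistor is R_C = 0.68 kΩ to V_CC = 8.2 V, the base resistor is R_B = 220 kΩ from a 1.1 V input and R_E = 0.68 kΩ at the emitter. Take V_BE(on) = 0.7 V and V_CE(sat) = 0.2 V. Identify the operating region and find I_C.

Assume active. Base-emitter loop: I_B = (V_BB − V_BE)/(R_B + (β+1)R_E) = (1.1 − 0.7)/(220 + 201×0.68) = 0.00112 mA.
I_C = β·I_B = 200×0.00112 = 0.224 mA.
V_CE = V_CC − I_C·R_C − I_E·R_E = 8.2 − 0.224×0.68 − 0.225×0.68 = 7.89 V > V_CE(sat), so the active-region assumption holds.

active; I_C ≈ 0.22 mA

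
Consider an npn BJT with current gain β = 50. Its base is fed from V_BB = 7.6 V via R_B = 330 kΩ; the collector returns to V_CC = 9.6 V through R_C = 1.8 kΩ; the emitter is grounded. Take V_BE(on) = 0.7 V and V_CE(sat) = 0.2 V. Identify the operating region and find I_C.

Assume active. Base-emitter loop: I_B = (V_BB − V_BE)/R_B = (7.6 − 0.7)/330 = 0.0209 mA.
I_C = β·I_B = 50×0.0209 = 1.05 mA.
V_CE = V_CC − I_C·R_C = 9.6 − 1.05×1.8 = 7.72 V > V_CE(sat), so the active-region assumption holds.

active; I_C ≈ 1 mA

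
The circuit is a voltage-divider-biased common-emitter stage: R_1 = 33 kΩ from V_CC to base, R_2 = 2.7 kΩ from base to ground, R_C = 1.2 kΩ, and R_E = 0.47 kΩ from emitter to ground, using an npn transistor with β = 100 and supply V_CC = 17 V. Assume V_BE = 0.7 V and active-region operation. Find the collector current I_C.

I_C ≈ 1.2 mA

Thevenize the base divider: V_Th = V_CC·R_2/(R_1+R_2) = 17×2.7/35.7 = 1.29 V, R_Th = R_1‖R_2 = 2.5 kΩ.
Base-emitter loop: V_Th = I_B·R_Th + V_BE + (β+1)I_B·R_E, so I_B = (1.29 − 0.7) / (2.5 + 101×0.47) = 0.0117 mA.
I_C = β·I_B = 100×0.0117 = 1.17 mA, and I_E = (β+1)I_B = 1.18 mA.
V_CE = V_CC − I_C·R_C − I_E·R_E = 17 − 1.17×1.2 − 1.18×0.47 = 15 V.
V_CE = 15 V > 0.2 V confirms active-region operation.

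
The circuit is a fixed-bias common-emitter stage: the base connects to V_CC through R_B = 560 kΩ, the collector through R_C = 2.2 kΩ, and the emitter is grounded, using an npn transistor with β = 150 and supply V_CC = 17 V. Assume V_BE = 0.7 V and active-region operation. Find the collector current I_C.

I_C ≈ 4.4 mA

Base loop: V_CC = I_B·R_B + V_BE, so I_B = (17 − 0.7)/560 kΩ = 0.0291 mA.
In the active region I_C = β·I_B = 150 × 0.0291 = 4.37 mA.
Collector loop: V_CE = V_CC − I_C·R_C = 17 − 4.37×2.2 = 7.39 V.
Since V_CE = 7.39 V > V_CE(sat) ≈ 0.2 V, the transistor is in the active region as assumed.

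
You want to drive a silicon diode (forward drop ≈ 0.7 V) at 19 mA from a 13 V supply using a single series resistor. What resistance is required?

The resistor drops V_S − V_D = 13 − 0.7 = 12.3 V at 19 mA.
R = 12.3 V / 19 mA = 0.647 kΩ.

R ≈ 0.65 kΩ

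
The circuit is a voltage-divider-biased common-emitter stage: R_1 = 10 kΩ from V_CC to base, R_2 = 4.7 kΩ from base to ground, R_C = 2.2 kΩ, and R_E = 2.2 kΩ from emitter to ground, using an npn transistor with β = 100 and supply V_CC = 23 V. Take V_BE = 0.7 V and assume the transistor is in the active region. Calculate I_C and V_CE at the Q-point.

Thevenize the base divider: V_Th = V_CC·R_2/(R_1+R_2) = 23×4.7/14.7 = 7.35 V, R_Th = R_1‖R_2 = 3.2 kΩ.
Base-emitter loop: V_Th = I_B·R_Th + V_BE + (β+1)I_B·R_E, so I_B = (7.35 − 0.7) / (3.2 + 101×2.2) = 0.0295 mA.
I_C = β·I_B = 100×0.0295 = 2.95 mA, and I_E = (β+1)I_B = 2.98 mA.
V_CE = V_CC − I_C·R_C − I_E·R_E = 23 − 2.95×2.2 − 2.98×2.2 = 9.95 V.
V_CE = 9.95 V > 0.2 V confirms active-region operation.

I_C ≈ 3 mA, V_CE ≈ 9.9 V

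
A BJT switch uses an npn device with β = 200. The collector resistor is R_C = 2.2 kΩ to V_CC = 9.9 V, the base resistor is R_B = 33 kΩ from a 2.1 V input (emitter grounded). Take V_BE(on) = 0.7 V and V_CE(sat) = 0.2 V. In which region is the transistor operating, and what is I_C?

Assume active: I_B = (2.1 − 0.7)/33 = 0.0424 mA, giving I_C = β·I_B = 8.48 mA.
But then V_CE = 9.9 − 8.48×2.2 = -8.77 V < V_CE(sat) = 0.2 V — impossible in the active region.
So the transistor is saturated. With V_CE = 0.2 V, I_C = (V_CC − 0.2)/R_C = 9.7/2.2 = 4.41 mA.
Check: β·I_B = 8.48 mA > I_C = 4.41 mA, confirming saturation.

saturation; I_C ≈ 4.4 mA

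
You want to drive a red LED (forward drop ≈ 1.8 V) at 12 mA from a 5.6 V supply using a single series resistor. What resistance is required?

R ≈ 0.32 kΩ

The resistor drops V_S − V_D = 5.6 − 1.8 = 3.8 V at 12 mA.
R = 3.8 V / 12 mA = 0.317 kΩ.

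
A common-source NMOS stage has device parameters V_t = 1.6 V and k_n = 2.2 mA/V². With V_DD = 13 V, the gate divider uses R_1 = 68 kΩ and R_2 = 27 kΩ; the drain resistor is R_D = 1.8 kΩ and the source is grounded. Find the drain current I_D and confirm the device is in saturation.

I_D ≈ 4.8 mA

V_G = V_DD·R_2/(R_1+R_2) = 13×27/95 = 3.69 V. With the source grounded, V_GS = V_G = 3.69 V.
Assume saturation: I_D = (k_n/2)(V_GS − V_t)² = (2.2/2)×(3.69 − 1.6)² = 1.1×2.09² = 4.83 mA.
V_DS = V_DD − I_D·R_D = 13 − 4.83×1.8 = 4.31 V.
Saturation requires V_DS ≥ V_GS − V_t = 2.09 V; 4.31 ≥ 2.09 ✓.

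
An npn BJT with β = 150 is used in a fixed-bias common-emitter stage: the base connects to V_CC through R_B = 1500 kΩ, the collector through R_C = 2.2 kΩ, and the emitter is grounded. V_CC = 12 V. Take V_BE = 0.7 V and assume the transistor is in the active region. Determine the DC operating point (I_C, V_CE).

I_C ≈ 1.1 mA, V_CE ≈ 9.5 V

Base loop: V_CC = I_B·R_B + V_BE, so I_B = (12 − 0.7)/1500 kΩ = 0.00753 mA.
In the active region I_C = β·I_B = 150 × 0.00753 = 1.13 mA.
Collector loop: V_CE = V_CC − I_C·R_C = 12 − 1.13×2.2 = 9.51 V.
Since V_CE = 9.51 V > V_CE(sat) ≈ 0.2 V, the transistor is in the active region as assumed.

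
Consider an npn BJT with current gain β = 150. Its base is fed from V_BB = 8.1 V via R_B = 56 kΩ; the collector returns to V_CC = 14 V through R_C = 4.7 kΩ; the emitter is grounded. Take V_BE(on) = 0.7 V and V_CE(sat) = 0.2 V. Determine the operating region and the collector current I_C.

Assume active: I_B = (8.1 − 0.7)/56 = 0.132 mA, giving I_C = β·I_B = 19.8 mA.
But then V_CE = 14 − 19.8×4.7 = -79.2 V < V_CE(sat) = 0.2 V — impossible in the active region.
So the transistor is saturated. With V_CE = 0.2 V, I_C = (V_CC − 0.2)/R_C = 13.8/4.7 = 2.94 mA.
Check: β·I_B = 19.8 mA > I_C = 2.94 mA, confirming saturation.

saturation; I_C ≈ 2.9 mA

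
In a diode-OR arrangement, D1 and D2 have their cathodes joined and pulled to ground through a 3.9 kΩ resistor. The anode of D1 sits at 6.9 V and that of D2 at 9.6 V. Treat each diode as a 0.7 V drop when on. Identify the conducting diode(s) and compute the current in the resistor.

Assume both conduct. Then node N would need to be at both 6.9−0.7 = 6.2 V and 9.6−0.7 = 8.9 V, which is impossible.
Assume only D2 conducts: V_N = 9.6 − 0.7 = 8.9 V, so I_R = 8.9/3.9 = 2.28 mA.
Check D1: its anode-to-cathode voltage is 6.9 − 8.9 = -2 V < 0.7 V, so it is off. The assumption is consistent.

Only D2 conducts; I_R ≈ 2.3 mA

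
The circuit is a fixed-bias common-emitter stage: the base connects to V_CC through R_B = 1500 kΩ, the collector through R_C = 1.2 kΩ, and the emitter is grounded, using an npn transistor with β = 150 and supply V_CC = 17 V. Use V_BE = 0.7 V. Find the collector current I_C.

Base loop: V_CC = I_B·R_B + V_BE, so I_B = (17 − 0.7)/1500 kΩ = 0.0109 mA.
In the active region I_C = β·I_B = 150 × 0.0109 = 1.63 mA.
Collector loop: V_CE = V_CC − I_C·R_C = 17 − 1.63×1.2 = 15 V.
Since V_CE = 15 V > V_CE(sat) ≈ 0.2 V, the transistor is in the active region as assumed.

I_C ≈ 1.6 mA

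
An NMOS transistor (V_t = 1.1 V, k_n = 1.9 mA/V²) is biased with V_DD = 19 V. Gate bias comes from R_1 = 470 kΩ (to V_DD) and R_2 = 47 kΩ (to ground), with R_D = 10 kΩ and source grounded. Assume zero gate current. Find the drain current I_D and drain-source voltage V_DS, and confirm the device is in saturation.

I_D ≈ 0.37 mA, V_DS ≈ 15 V

V_G = V_DD·R_2/(R_1+R_2) = 19×47/517 = 1.73 V. With the source grounded, V_GS = V_G = 1.73 V.
Assume saturation: I_D = (k_n/2)(V_GS − V_t)² = (1.9/2)×(1.73 − 1.1)² = 0.95×0.627² = 0.374 mA.
V_DS = V_DD − I_D·R_D = 19 − 0.374×10 = 15.3 V.
Saturation requires V_DS ≥ V_GS − V_t = 0.627 V; 15.3 ≥ 0.627 ✓.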